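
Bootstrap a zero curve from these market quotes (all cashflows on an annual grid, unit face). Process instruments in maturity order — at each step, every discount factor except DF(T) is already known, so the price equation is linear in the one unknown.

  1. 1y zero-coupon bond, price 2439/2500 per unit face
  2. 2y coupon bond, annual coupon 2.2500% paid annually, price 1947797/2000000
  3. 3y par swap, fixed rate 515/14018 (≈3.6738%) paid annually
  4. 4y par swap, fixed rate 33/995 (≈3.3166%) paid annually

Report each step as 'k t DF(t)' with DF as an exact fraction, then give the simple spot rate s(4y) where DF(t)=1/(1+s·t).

step 1 [1y] zero: DF = P = 2439/2500 ≈ 0.975600
step 2 [2y] bond c/1=9/400: DF=(1947797/2000000 − 9/400·(0.975600))/(1+9/400) = 931/1000 ≈ 0.931000
step 3 [3y] swap r/1=515/14018: DF=(1 − 515/14018·(0.975600+0.931000))/(1+515/14018) = 897/1000 ≈ 0.897000
step 4 [4y] swap r/1=33/995: DF=(1 − 33/995·(0.975600+0.931000+0.897000))/(1+33/995) = 8779/10000 ≈ 0.877900

1 1 2439/2500
2 2 931/1000
3 3 897/1000
4 4 8779/10000
s(4y) = (1/(8779/10000) − 1)/(4) = 1221/35116 ≈ 3.4770%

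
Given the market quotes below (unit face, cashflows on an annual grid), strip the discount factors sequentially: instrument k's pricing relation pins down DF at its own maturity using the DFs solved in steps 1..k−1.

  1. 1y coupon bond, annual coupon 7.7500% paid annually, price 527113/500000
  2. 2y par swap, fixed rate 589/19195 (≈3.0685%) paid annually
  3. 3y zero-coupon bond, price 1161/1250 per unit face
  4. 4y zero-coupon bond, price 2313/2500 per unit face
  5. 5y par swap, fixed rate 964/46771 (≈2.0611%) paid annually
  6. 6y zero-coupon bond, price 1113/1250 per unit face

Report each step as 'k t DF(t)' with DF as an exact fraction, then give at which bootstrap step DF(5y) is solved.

step 1 [1y] bond c/1=31/400: DF=(527113/500000 − 31/400·(0))/(1+31/400) = 1223/1250 ≈ 0.978400
step 2 [2y] swap r/1=589/19195: DF=(1 − 589/19195·(0.978400))/(1+589/19195) = 9411/10000 ≈ 0.941100
step 3 [3y] zero: DF = P = 1161/1250 ≈ 0.928800
step 4 [4y] zero: DF = P = 2313/2500 ≈ 0.925200
step 5 [5y] swap r/1=964/46771: DF=(1 − 964/46771·(0.978400+0.941100+0.928800+0.925200))/(1+964/46771) = 2259/2500 ≈ 0.903600
step 6 [6y] zero: DF = P = 1113/1250 ≈ 0.890400

1 1 1223/1250
2 2 9411/10000
3 3 1161/1250
4 4 2313/2500
5 5 2259/2500
6 6 1113/1250
DF(5y) is solved at step 5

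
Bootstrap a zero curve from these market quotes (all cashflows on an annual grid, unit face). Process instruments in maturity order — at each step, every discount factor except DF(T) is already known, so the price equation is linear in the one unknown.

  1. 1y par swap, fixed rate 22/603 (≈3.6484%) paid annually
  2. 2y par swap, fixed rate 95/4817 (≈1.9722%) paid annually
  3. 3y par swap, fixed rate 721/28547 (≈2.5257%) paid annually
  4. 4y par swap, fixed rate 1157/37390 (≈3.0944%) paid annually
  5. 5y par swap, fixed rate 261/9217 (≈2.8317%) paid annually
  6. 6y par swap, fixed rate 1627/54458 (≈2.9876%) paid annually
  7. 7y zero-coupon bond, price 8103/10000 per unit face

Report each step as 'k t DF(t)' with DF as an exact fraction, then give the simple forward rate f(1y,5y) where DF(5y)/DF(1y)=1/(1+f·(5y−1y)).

step 1 [1y] swap r/1=22/603: DF=(1 − 22/603·(0))/(1+22/603) = 603/625 ≈ 0.964800
step 2 [2y] swap r/1=95/4817: DF=(1 − 95/4817·(0.964800))/(1+95/4817) = 481/500 ≈ 0.962000
step 3 [3y] swap r/1=721/28547: DF=(1 − 721/28547·(0.964800+0.962000))/(1+721/28547) = 9279/10000 ≈ 0.927900
step 4 [4y] swap r/1=1157/37390: DF=(1 − 1157/37390·(0.964800+0.962000+0.927900))/(1+1157/37390) = 8843/10000 ≈ 0.884300
step 5 [5y] swap r/1=261/9217: DF=(1 − 261/9217·(0.964800+0.962000+0.927900+0.884300))/(1+261/9217) = 1739/2000 ≈ 0.869500
step 6 [6y] swap r/1=1627/54458: DF=(1 − 1627/54458·(0.964800+0.962000+0.927900+0.884300+0.869500))/(1+1627/54458) = 8373/10000 ≈ 0.837300
step 7 [7y] zero: DF = P = 8103/10000 ≈ 0.810300

1 1 603/625
2 2 481/500
3 3 9279/10000
4 4 8843/10000
5 5 1739/2000
6 6 8373/10000
7 7 8103/10000
f(1y,5y) = ((603/625)/(1739/2000) − 1)/(4) = 953/34780 ≈ 2.7401%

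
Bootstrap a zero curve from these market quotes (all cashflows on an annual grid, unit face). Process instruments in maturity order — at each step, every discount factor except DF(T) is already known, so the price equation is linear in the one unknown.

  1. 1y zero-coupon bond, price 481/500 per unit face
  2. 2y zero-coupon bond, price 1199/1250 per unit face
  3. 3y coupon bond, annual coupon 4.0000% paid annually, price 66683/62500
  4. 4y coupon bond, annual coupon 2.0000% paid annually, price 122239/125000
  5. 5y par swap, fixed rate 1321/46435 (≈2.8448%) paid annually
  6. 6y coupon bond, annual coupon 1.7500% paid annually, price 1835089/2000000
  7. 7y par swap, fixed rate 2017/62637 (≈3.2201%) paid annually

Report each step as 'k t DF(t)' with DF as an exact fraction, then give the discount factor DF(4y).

1 1 481/500
2 2 1199/1250
3 3 119/125
4 4 564/625
5 5 8679/10000
6 6 8219/10000
7 7 7983/10000
DF(4y) = 564/625 ≈ 0.902400

step 1 [1y] zero: DF = P = 481/500 ≈ 0.962000
step 2 [2y] zero: DF = P = 1199/1250 ≈ 0.959200
step 3 [3y] bond c/1=1/25: DF=(66683/62500 − 1/25·(0.962000+0.959200))/(1+1/25) = 119/125 ≈ 0.952000
step 4 [4y] bond c/1=1/50: DF=(122239/125000 − 1/50·(0.962000+0.959200+0.952000))/(1+1/50) = 564/625 ≈ 0.902400
step 5 [5y] swap r/1=1321/46435: DF=(1 − 1321/46435·(0.962000+0.959200+0.952000+0.902400))/(1+1321/46435) = 8679/10000 ≈ 0.867900
step 6 [6y] bond c/1=7/400: DF=(1835089/2000000 − 7/400·(0.962000+0.959200+0.952000+0.902400+0.867900))/(1+7/400) = 8219/10000 ≈ 0.821900
step 7 [7y] swap r/1=2017/62637: DF=(1 − 2017/62637·(0.962000+0.959200+0.952000+0.902400+0.867900+0.821900))/(1+2017/62637) = 7983/10000 ≈ 0.798300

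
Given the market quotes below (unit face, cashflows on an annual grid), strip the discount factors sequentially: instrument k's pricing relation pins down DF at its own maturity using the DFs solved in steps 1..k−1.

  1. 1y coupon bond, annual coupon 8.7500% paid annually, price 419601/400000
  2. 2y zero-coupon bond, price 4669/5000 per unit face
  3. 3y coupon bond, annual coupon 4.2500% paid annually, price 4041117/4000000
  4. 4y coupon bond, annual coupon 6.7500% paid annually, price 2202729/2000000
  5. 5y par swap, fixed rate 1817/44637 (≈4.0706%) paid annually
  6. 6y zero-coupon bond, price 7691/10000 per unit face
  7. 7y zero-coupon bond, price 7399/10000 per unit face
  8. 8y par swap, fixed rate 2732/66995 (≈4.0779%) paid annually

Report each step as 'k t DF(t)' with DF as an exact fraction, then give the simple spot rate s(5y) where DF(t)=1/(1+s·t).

1 1 4823/5000
2 2 4669/5000
3 3 8917/10000
4 4 8553/10000
5 5 8183/10000
6 6 7691/10000
7 7 7399/10000
8 8 1817/2500
s(5y) = (1/(8183/10000) − 1)/(5) = 1817/40915 ≈ 4.4409%

step 1 [1y] bond c/1=7/80: DF=(419601/400000 − 7/80·(0))/(1+7/80) = 4823/5000 ≈ 0.964600
step 2 [2y] zero: DF = P = 4669/5000 ≈ 0.933800
step 3 [3y] bond c/1=17/400: DF=(4041117/4000000 − 17/400·(0.964600+0.933800))/(1+17/400) = 8917/10000 ≈ 0.891700
step 4 [4y] bond c/1=27/400: DF=(2202729/2000000 − 27/400·(0.964600+0.933800+0.891700))/(1+27/400) = 8553/10000 ≈ 0.855300
step 5 [5y] swap r/1=1817/44637: DF=(1 − 1817/44637·(0.964600+0.933800+0.891700+0.855300))/(1+1817/44637) = 8183/10000 ≈ 0.818300
step 6 [6y] zero: DF = P = 7691/10000 ≈ 0.769100
step 7 [7y] zero: DF = P = 7399/10000 ≈ 0.739900
step 8 [8y] swap r/1=2732/66995: DF=(1 − 2732/66995·(0.964600+0.933800+0.891700+0.855300+0.818300+0.769100+0.739900))/(1+2732/66995) = 1817/2500 ≈ 0.726800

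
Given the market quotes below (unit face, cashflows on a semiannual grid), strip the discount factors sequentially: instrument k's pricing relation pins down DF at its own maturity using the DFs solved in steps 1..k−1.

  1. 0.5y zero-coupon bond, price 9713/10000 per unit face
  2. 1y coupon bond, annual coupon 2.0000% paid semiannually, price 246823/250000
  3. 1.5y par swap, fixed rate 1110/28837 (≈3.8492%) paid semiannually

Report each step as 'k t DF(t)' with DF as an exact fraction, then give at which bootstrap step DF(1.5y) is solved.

step 1 [0.5y] zero: DF = P = 9713/10000 ≈ 0.971300
step 2 [1y] bond c/2=1/100: DF=(246823/250000 − 1/100·(0.971300))/(1+1/100) = 9679/10000 ≈ 0.967900
step 3 [1.5y] swap r/2=555/28837: DF=(1 − 555/28837·(0.971300+0.967900))/(1+555/28837) = 1889/2000 ≈ 0.944500

1 1/2 9713/10000
2 1 9679/10000
3 3/2 1889/2000
DF(1.5y) is solved at step 3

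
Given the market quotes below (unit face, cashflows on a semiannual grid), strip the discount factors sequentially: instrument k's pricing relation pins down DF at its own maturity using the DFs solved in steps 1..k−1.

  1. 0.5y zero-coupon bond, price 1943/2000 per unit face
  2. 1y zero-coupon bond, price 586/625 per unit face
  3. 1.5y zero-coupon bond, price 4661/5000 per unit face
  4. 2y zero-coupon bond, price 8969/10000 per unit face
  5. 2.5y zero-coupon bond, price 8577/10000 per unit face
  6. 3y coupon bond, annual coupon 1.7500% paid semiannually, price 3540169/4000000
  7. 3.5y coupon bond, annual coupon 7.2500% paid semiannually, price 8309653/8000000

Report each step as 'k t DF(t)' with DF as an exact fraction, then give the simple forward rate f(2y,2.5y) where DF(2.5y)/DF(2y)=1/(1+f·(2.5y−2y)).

1 1/2 1943/2000
2 1 586/625
3 3/2 4661/5000
4 2 8969/10000
5 5/2 8577/10000
6 3 67/80
7 7/2 8123/10000
f(2y,2.5y) = ((8969/10000)/(8577/10000) − 1)/(1/2) = 784/8577 ≈ 9.1407%

step 1 [0.5y] zero: DF = P = 1943/2000 ≈ 0.971500
step 2 [1y] zero: DF = P = 586/625 ≈ 0.937600
step 3 [1.5y] zero: DF = P = 4661/5000 ≈ 0.932200
step 4 [2y] zero: DF = P = 8969/10000 ≈ 0.896900
step 5 [2.5y] zero: DF = P = 8577/10000 ≈ 0.857700
step 6 [3y] bond c/2=7/800: DF=(3540169/4000000 − 7/800·(0.971500+0.937600+0.932200+0.896900+0.857700))/(1+7/800) = 67/80 ≈ 0.837500
step 7 [3.5y] bond c/2=29/800: DF=(8309653/8000000 − 29/800·(0.971500+0.937600+0.932200+0.896900+0.857700+0.837500))/(1+29/800) = 8123/10000 ≈ 0.812300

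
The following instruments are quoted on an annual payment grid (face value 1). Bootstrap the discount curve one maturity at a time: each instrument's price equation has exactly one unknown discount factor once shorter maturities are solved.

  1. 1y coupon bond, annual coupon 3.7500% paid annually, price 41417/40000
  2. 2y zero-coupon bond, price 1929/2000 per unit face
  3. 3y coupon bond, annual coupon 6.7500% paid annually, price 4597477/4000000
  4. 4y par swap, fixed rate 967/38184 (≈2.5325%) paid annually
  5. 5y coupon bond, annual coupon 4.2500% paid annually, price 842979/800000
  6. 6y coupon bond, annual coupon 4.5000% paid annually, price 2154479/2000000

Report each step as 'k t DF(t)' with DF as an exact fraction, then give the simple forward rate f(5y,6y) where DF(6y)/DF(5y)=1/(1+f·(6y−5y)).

step 1 [1y] bond c/1=3/80: DF=(41417/40000 − 3/80·(0))/(1+3/80) = 499/500 ≈ 0.998000
step 2 [2y] zero: DF = P = 1929/2000 ≈ 0.964500
step 3 [3y] bond c/1=27/400: DF=(4597477/4000000 − 27/400·(0.998000+0.964500))/(1+27/400) = 4763/5000 ≈ 0.952600
step 4 [4y] swap r/1=967/38184: DF=(1 − 967/38184·(0.998000+0.964500+0.952600))/(1+967/38184) = 9033/10000 ≈ 0.903300
step 5 [5y] bond c/1=17/400: DF=(842979/800000 − 17/400·(0.998000+0.964500+0.952600+0.903300))/(1+17/400) = 8551/10000 ≈ 0.855100
step 6 [6y] bond c/1=9/200: DF=(2154479/2000000 − 9/200·(0.998000+0.964500+0.952600+0.903300+0.855100))/(1+9/200) = 1037/1250 ≈ 0.829600

1 1 499/500
2 2 1929/2000
3 3 4763/5000
4 4 9033/10000
5 5 8551/10000
6 6 1037/1250
f(5y,6y) = ((8551/10000)/(1037/1250) − 1)/(1) = 15/488 ≈ 3.0738%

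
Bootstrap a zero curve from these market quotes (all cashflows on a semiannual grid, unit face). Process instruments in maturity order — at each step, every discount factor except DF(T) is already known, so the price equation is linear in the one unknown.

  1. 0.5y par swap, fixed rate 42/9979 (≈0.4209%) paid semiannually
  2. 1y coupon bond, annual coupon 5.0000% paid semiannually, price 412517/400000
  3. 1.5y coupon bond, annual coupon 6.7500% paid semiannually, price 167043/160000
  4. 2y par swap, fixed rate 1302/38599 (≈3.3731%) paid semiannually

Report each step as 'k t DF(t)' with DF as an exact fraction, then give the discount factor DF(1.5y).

step 1 [0.5y] swap r/2=21/9979: DF=(1 − 21/9979·(0))/(1+21/9979) = 9979/10000 ≈ 0.997900
step 2 [1y] bond c/2=1/40: DF=(412517/400000 − 1/40·(0.997900))/(1+1/40) = 4909/5000 ≈ 0.981800
step 3 [1.5y] bond c/2=27/800: DF=(167043/160000 − 27/800·(0.997900+0.981800))/(1+27/800) = 9453/10000 ≈ 0.945300
step 4 [2y] swap r/2=651/38599: DF=(1 − 651/38599·(0.997900+0.981800+0.945300))/(1+651/38599) = 9349/10000 ≈ 0.934900

1 1/2 9979/10000
2 1 4909/5000
3 3/2 9453/10000
4 2 9349/10000
DF(1.5y) = 9453/10000 ≈ 0.945300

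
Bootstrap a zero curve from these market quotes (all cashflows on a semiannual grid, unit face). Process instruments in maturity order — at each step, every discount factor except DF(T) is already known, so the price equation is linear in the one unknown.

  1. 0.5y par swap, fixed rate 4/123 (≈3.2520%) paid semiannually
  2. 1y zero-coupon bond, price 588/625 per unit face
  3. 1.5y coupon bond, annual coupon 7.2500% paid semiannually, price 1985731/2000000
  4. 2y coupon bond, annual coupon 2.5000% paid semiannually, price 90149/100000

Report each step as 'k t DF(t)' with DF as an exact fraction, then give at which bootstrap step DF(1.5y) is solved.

1 1/2 123/125
2 1 588/625
3 3/2 2227/2500
4 2 2139/2500
DF(1.5y) is solved at step 3

step 1 [0.5y] swap r/2=2/123: DF=(1 − 2/123·(0))/(1+2/123) = 123/125 ≈ 0.984000
step 2 [1y] zero: DF = P = 588/625 ≈ 0.940800
step 3 [1.5y] bond c/2=29/800: DF=(1985731/2000000 − 29/800·(0.984000+0.940800))/(1+29/800) = 2227/2500 ≈ 0.890800
step 4 [2y] bond c/2=1/80: DF=(90149/100000 − 1/80·(0.984000+0.940800+0.890800))/(1+1/80) = 2139/2500 ≈ 0.855600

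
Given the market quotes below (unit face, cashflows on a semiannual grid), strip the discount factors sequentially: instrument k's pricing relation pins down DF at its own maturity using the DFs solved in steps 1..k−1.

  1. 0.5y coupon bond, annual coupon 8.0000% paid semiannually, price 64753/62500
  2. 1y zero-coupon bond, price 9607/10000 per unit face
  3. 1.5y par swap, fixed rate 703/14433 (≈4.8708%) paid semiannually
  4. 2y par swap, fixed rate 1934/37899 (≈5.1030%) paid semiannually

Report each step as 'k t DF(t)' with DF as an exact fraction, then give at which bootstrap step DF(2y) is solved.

step 1 [0.5y] bond c/2=1/25: DF=(64753/62500 − 1/25·(0))/(1+1/25) = 4981/5000 ≈ 0.996200
step 2 [1y] zero: DF = P = 9607/10000 ≈ 0.960700
step 3 [1.5y] swap r/2=703/28866: DF=(1 − 703/28866·(0.996200+0.960700))/(1+703/28866) = 9297/10000 ≈ 0.929700
step 4 [2y] swap r/2=967/37899: DF=(1 − 967/37899·(0.996200+0.960700+0.929700))/(1+967/37899) = 9033/10000 ≈ 0.903300

1 1/2 4981/5000
2 1 9607/10000
3 3/2 9297/10000
4 2 9033/10000
DF(2y) is solved at step 4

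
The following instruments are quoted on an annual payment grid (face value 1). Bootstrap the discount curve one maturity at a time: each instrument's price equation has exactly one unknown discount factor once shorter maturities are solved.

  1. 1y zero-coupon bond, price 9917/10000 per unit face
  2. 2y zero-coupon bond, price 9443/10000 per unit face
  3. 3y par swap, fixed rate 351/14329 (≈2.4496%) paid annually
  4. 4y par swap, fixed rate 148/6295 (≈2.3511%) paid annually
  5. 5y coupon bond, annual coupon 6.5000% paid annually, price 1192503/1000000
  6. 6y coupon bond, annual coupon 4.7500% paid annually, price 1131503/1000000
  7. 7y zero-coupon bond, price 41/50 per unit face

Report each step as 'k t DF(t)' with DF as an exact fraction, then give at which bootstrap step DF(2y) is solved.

1 1 9917/10000
2 2 9443/10000
3 3 4649/5000
4 4 1139/1250
5 5 2223/2500
6 6 4343/5000
7 7 41/50
DF(2y) is solved at step 2

step 1 [1y] zero: DF = P = 9917/10000 ≈ 0.991700
step 2 [2y] zero: DF = P = 9443/10000 ≈ 0.944300
step 3 [3y] swap r/1=351/14329: DF=(1 − 351/14329·(0.991700+0.944300))/(1+351/14329) = 4649/5000 ≈ 0.929800
step 4 [4y] swap r/1=148/6295: DF=(1 − 148/6295·(0.991700+0.944300+0.929800))/(1+148/6295) = 1139/1250 ≈ 0.911200
step 5 [5y] bond c/1=13/200: DF=(1192503/1000000 − 13/200·(0.991700+0.944300+0.929800+0.911200))/(1+13/200) = 2223/2500 ≈ 0.889200
step 6 [6y] bond c/1=19/400: DF=(1131503/1000000 − 19/400·(0.991700+0.944300+0.929800+0.911200+0.889200))/(1+19/400) = 4343/5000 ≈ 0.868600
step 7 [7y] zero: DF = P = 41/50 ≈ 0.820000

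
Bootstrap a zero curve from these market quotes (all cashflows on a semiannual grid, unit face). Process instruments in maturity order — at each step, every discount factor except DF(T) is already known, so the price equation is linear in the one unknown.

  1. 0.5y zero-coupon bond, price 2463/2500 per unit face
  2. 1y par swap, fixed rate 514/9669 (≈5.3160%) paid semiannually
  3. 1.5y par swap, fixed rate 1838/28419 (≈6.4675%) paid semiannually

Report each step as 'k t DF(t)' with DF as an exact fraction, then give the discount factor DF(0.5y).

1 1/2 2463/2500
2 1 4743/5000
3 3/2 9081/10000
DF(0.5y) = 2463/2500 ≈ 0.985200

step 1 [0.5y] zero: DF = P = 2463/2500 ≈ 0.985200
step 2 [1y] swap r/2=257/9669: DF=(1 − 257/9669·(0.985200))/(1+257/9669) = 4743/5000 ≈ 0.948600
step 3 [1.5y] swap r/2=919/28419: DF=(1 − 919/28419·(0.985200+0.948600))/(1+919/28419) = 9081/10000 ≈ 0.908100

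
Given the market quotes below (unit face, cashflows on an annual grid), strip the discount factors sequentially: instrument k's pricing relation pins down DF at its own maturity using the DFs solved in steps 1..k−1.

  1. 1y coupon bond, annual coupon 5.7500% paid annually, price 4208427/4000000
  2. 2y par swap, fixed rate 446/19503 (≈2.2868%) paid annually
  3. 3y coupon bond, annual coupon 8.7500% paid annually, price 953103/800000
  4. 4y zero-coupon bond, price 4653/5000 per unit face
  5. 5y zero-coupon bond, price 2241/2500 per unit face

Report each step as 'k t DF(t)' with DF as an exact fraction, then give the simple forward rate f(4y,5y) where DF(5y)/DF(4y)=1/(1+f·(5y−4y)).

step 1 [1y] bond c/1=23/400: DF=(4208427/4000000 − 23/400·(0))/(1+23/400) = 9949/10000 ≈ 0.994900
step 2 [2y] swap r/1=446/19503: DF=(1 − 446/19503·(0.994900))/(1+446/19503) = 4777/5000 ≈ 0.955400
step 3 [3y] bond c/1=7/80: DF=(953103/800000 − 7/80·(0.994900+0.955400))/(1+7/80) = 4693/5000 ≈ 0.938600
step 4 [4y] zero: DF = P = 4653/5000 ≈ 0.930600
step 5 [5y] zero: DF = P = 2241/2500 ≈ 0.896400

1 1 9949/10000
2 2 4777/5000
3 3 4693/5000
4 4 4653/5000
5 5 2241/2500
f(4y,5y) = ((4653/5000)/(2241/2500) − 1)/(1) = 19/498 ≈ 3.8153%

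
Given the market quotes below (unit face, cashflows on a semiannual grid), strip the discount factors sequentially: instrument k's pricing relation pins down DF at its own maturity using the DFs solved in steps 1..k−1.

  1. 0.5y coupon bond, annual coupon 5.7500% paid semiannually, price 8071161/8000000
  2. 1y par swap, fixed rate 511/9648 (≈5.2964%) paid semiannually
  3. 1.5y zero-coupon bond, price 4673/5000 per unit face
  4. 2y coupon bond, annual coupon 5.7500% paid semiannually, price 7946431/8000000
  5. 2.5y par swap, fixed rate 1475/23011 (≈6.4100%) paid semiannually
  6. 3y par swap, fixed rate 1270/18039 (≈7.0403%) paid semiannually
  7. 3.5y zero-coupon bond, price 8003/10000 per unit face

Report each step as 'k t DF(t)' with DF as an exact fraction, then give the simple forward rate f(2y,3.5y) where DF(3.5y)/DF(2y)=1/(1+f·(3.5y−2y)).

step 1 [0.5y] bond c/2=23/800: DF=(8071161/8000000 − 23/800·(0))/(1+23/800) = 9807/10000 ≈ 0.980700
step 2 [1y] swap r/2=511/19296: DF=(1 − 511/19296·(0.980700))/(1+511/19296) = 9489/10000 ≈ 0.948900
step 3 [1.5y] zero: DF = P = 4673/5000 ≈ 0.934600
step 4 [2y] bond c/2=23/800: DF=(7946431/8000000 − 23/800·(0.980700+0.948900+0.934600))/(1+23/800) = 1771/2000 ≈ 0.885500
step 5 [2.5y] swap r/2=1475/46022: DF=(1 − 1475/46022·(0.980700+0.948900+0.934600+0.885500))/(1+1475/46022) = 341/400 ≈ 0.852500
step 6 [3y] swap r/2=635/18039: DF=(1 − 635/18039·(0.980700+0.948900+0.934600+0.885500+0.852500))/(1+635/18039) = 1619/2000 ≈ 0.809500
step 7 [3.5y] zero: DF = P = 8003/10000 ≈ 0.800300

1 1/2 9807/10000
2 1 9489/10000
3 3/2 4673/5000
4 2 1771/2000
5 5/2 341/400
6 3 1619/2000
7 7/2 8003/10000
f(2y,3.5y) = ((1771/2000)/(8003/10000) − 1)/(3/2) = 568/8003 ≈ 7.0973%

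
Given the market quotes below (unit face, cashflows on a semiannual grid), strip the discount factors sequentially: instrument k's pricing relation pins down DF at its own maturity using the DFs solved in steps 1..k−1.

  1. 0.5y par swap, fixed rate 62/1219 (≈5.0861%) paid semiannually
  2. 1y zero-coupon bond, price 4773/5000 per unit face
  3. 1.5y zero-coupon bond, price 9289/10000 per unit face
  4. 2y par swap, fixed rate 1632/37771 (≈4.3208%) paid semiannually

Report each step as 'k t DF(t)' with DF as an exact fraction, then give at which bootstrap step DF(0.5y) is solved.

1 1/2 1219/1250
2 1 4773/5000
3 3/2 9289/10000
4 2 574/625
DF(0.5y) is solved at step 1

step 1 [0.5y] swap r/2=31/1219: DF=(1 − 31/1219·(0))/(1+31/1219) = 1219/1250 ≈ 0.975200
step 2 [1y] zero: DF = P = 4773/5000 ≈ 0.954600
step 3 [1.5y] zero: DF = P = 9289/10000 ≈ 0.928900
step 4 [2y] swap r/2=816/37771: DF=(1 − 816/37771·(0.975200+0.954600+0.928900))/(1+816/37771) = 574/625 ≈ 0.918400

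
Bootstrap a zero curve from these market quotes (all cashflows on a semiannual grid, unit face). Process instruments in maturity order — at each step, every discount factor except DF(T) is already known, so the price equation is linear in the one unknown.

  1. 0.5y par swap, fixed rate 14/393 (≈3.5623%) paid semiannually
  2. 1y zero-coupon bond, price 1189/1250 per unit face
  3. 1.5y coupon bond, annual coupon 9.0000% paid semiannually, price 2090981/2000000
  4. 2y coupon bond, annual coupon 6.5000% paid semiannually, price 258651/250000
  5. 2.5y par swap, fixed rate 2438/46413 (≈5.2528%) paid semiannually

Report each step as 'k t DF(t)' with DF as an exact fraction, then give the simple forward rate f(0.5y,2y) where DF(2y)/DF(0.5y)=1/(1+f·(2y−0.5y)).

1 1/2 393/400
2 1 1189/1250
3 3/2 2293/2500
4 2 9123/10000
5 5/2 8781/10000
f(0.5y,2y) = ((393/400)/(9123/10000) − 1)/(3/2) = 156/3041 ≈ 5.1299%

step 1 [0.5y] swap r/2=7/393: DF=(1 − 7/393·(0))/(1+7/393) = 393/400 ≈ 0.982500
step 2 [1y] zero: DF = P = 1189/1250 ≈ 0.951200
step 3 [1.5y] bond c/2=9/200: DF=(2090981/2000000 − 9/200·(0.982500+0.951200))/(1+9/200) = 2293/2500 ≈ 0.917200
step 4 [2y] bond c/2=13/400: DF=(258651/250000 − 13/400·(0.982500+0.951200+0.917200))/(1+13/400) = 9123/10000 ≈ 0.912300
step 5 [2.5y] swap r/2=1219/46413: DF=(1 − 1219/46413·(0.982500+0.951200+0.917200+0.912300))/(1+1219/46413) = 8781/10000 ≈ 0.878100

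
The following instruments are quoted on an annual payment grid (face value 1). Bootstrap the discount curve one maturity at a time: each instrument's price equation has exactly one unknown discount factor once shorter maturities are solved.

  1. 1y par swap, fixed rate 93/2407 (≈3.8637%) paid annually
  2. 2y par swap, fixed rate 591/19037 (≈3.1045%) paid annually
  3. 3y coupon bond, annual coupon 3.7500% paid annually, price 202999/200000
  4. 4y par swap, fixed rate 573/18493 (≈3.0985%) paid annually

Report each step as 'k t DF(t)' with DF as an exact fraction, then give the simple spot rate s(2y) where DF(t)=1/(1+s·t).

1 1 2407/2500
2 2 9409/10000
3 3 1819/2000
4 4 4427/5000
s(2y) = (1/(9409/10000) − 1)/(2) = 591/18818 ≈ 3.1406%

step 1 [1y] swap r/1=93/2407: DF=(1 − 93/2407·(0))/(1+93/2407) = 2407/2500 ≈ 0.962800
step 2 [2y] swap r/1=591/19037: DF=(1 − 591/19037·(0.962800))/(1+591/19037) = 9409/10000 ≈ 0.940900
step 3 [3y] bond c/1=3/80: DF=(202999/200000 − 3/80·(0.962800+0.940900))/(1+3/80) = 1819/2000 ≈ 0.909500
step 4 [4y] swap r/1=573/18493: DF=(1 − 573/18493·(0.962800+0.940900+0.909500))/(1+573/18493) = 4427/5000 ≈ 0.885400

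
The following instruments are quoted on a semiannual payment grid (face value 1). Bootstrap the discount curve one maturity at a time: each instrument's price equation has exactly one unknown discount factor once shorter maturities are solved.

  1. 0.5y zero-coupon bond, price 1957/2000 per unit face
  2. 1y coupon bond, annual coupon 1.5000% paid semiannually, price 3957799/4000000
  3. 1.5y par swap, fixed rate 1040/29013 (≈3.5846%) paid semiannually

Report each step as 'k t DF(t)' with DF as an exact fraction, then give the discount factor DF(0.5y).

1 1/2 1957/2000
2 1 2437/2500
3 3/2 237/250
DF(0.5y) = 1957/2000 ≈ 0.978500

step 1 [0.5y] zero: DF = P = 1957/2000 ≈ 0.978500
step 2 [1y] bond c/2=3/400: DF=(3957799/4000000 − 3/400·(0.978500))/(1+3/400) = 2437/2500 ≈ 0.974800
step 3 [1.5y] swap r/2=520/29013: DF=(1 − 520/29013·(0.978500+0.974800))/(1+520/29013) = 237/250 ≈ 0.948000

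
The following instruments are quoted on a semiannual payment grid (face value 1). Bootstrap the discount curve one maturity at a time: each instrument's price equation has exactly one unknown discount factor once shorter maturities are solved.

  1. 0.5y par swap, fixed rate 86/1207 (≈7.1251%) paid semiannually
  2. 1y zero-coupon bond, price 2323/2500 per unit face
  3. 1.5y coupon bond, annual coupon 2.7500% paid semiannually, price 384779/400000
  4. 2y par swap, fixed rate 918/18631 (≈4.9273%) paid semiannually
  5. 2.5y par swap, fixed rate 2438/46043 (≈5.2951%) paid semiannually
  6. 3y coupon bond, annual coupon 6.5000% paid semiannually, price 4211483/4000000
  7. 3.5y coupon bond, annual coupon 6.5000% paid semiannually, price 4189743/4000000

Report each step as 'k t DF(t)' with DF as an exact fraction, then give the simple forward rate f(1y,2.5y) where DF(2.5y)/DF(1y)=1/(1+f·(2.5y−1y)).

step 1 [0.5y] swap r/2=43/1207: DF=(1 − 43/1207·(0))/(1+43/1207) = 1207/1250 ≈ 0.965600
step 2 [1y] zero: DF = P = 2323/2500 ≈ 0.929200
step 3 [1.5y] bond c/2=11/800: DF=(384779/400000 − 11/800·(0.965600+0.929200))/(1+11/800) = 577/625 ≈ 0.923200
step 4 [2y] swap r/2=459/18631: DF=(1 − 459/18631·(0.965600+0.929200+0.923200))/(1+459/18631) = 4541/5000 ≈ 0.908200
step 5 [2.5y] swap r/2=1219/46043: DF=(1 − 1219/46043·(0.965600+0.929200+0.923200+0.908200))/(1+1219/46043) = 8781/10000 ≈ 0.878100
step 6 [3y] bond c/2=13/400: DF=(4211483/4000000 − 13/400·(0.965600+0.929200+0.923200+0.908200+0.878100))/(1+13/400) = 2187/2500 ≈ 0.874800
step 7 [3.5y] bond c/2=13/400: DF=(4189743/4000000 − 13/400·(0.965600+0.929200+0.923200+0.908200+0.878100+0.874800))/(1+13/400) = 421/500 ≈ 0.842000

1 1/2 1207/1250
2 1 2323/2500
3 3/2 577/625
4 2 4541/5000
5 5/2 8781/10000
6 3 2187/2500
7 7/2 421/500
f(1y,2.5y) = ((2323/2500)/(8781/10000) − 1)/(3/2) = 1022/26343 ≈ 3.8796%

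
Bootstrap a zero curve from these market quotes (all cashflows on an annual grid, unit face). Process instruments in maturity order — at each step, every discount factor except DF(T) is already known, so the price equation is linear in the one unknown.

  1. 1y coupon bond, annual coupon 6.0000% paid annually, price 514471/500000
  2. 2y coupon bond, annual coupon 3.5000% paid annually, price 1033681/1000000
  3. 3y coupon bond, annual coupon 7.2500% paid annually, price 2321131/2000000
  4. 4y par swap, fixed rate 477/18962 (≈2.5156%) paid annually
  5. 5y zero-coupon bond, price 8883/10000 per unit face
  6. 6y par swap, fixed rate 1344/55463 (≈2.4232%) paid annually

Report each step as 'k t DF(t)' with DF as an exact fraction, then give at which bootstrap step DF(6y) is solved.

1 1 9707/10000
2 2 9659/10000
3 3 1189/1250
4 4 4523/5000
5 5 8883/10000
6 6 541/625
DF(6y) is solved at step 6

step 1 [1y] bond c/1=3/50: DF=(514471/500000 − 3/50·(0))/(1+3/50) = 9707/10000 ≈ 0.970700
step 2 [2y] bond c/1=7/200: DF=(1033681/1000000 − 7/200·(0.970700))/(1+7/200) = 9659/10000 ≈ 0.965900
step 3 [3y] bond c/1=29/400: DF=(2321131/2000000 − 29/400·(0.970700+0.965900))/(1+29/400) = 1189/1250 ≈ 0.951200
step 4 [4y] swap r/1=477/18962: DF=(1 − 477/18962·(0.970700+0.965900+0.951200))/(1+477/18962) = 4523/5000 ≈ 0.904600
step 5 [5y] zero: DF = P = 8883/10000 ≈ 0.888300
step 6 [6y] swap r/1=1344/55463: DF=(1 − 1344/55463·(0.970700+0.965900+0.951200+0.904600+0.888300))/(1+1344/55463) = 541/625 ≈ 0.865600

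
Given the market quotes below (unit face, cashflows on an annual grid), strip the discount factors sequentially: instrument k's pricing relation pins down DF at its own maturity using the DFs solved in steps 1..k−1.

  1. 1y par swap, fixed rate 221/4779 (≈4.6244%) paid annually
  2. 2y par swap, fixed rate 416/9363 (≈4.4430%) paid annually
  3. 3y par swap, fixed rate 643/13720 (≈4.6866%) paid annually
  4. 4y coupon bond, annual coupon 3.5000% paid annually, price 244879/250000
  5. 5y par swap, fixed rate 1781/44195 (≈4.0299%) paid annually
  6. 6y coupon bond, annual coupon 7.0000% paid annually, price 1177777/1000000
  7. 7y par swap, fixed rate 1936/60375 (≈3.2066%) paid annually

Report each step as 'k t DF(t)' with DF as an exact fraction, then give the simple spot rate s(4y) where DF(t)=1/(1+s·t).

1 1 4779/5000
2 2 573/625
3 3 4357/5000
4 4 1067/1250
5 5 8219/10000
6 6 2029/2500
7 7 504/625
s(4y) = (1/(1067/1250) − 1)/(4) = 183/4268 ≈ 4.2877%

step 1 [1y] swap r/1=221/4779: DF=(1 − 221/4779·(0))/(1+221/4779) = 4779/5000 ≈ 0.955800
step 2 [2y] swap r/1=416/9363: DF=(1 − 416/9363·(0.955800))/(1+416/9363) = 573/625 ≈ 0.916800
step 3 [3y] swap r/1=643/13720: DF=(1 − 643/13720·(0.955800+0.916800))/(1+643/13720) = 4357/5000 ≈ 0.871400
step 4 [4y] bond c/1=7/200: DF=(244879/250000 − 7/200·(0.955800+0.916800+0.871400))/(1+7/200) = 1067/1250 ≈ 0.853600
step 5 [5y] swap r/1=1781/44195: DF=(1 − 1781/44195·(0.955800+0.916800+0.871400+0.853600))/(1+1781/44195) = 8219/10000 ≈ 0.821900
step 6 [6y] bond c/1=7/100: DF=(1177777/1000000 − 7/100·(0.955800+0.916800+0.871400+0.853600+0.821900))/(1+7/100) = 2029/2500 ≈ 0.811600
step 7 [7y] swap r/1=1936/60375: DF=(1 − 1936/60375·(0.955800+0.916800+0.871400+0.853600+0.821900+0.811600))/(1+1936/60375) = 504/625 ≈ 0.806400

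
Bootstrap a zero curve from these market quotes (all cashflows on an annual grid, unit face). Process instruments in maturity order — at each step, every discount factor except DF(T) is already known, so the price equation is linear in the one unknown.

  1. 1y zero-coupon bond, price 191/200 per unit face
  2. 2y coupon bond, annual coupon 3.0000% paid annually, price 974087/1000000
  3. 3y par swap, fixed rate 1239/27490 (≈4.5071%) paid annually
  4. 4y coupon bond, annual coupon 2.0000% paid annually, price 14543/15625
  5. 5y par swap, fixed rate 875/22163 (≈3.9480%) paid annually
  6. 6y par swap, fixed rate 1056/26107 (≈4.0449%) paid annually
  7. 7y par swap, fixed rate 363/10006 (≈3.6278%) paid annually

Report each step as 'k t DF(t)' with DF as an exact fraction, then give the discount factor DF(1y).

step 1 [1y] zero: DF = P = 191/200 ≈ 0.955000
step 2 [2y] bond c/1=3/100: DF=(974087/1000000 − 3/100·(0.955000))/(1+3/100) = 9179/10000 ≈ 0.917900
step 3 [3y] swap r/1=1239/27490: DF=(1 − 1239/27490·(0.955000+0.917900))/(1+1239/27490) = 8761/10000 ≈ 0.876100
step 4 [4y] bond c/1=1/50: DF=(14543/15625 − 1/50·(0.955000+0.917900+0.876100))/(1+1/50) = 4293/5000 ≈ 0.858600
step 5 [5y] swap r/1=875/22163: DF=(1 − 875/22163·(0.955000+0.917900+0.876100+0.858600))/(1+875/22163) = 33/40 ≈ 0.825000
step 6 [6y] swap r/1=1056/26107: DF=(1 − 1056/26107·(0.955000+0.917900+0.876100+0.858600+0.825000))/(1+1056/26107) = 493/625 ≈ 0.788800
step 7 [7y] swap r/1=363/10006: DF=(1 − 363/10006·(0.955000+0.917900+0.876100+0.858600+0.825000+0.788800))/(1+363/10006) = 3911/5000 ≈ 0.782200

1 1 191/200
2 2 9179/10000
3 3 8761/10000
4 4 4293/5000
5 5 33/40
6 6 493/625
7 7 3911/5000
DF(1y) = 191/200 ≈ 0.955000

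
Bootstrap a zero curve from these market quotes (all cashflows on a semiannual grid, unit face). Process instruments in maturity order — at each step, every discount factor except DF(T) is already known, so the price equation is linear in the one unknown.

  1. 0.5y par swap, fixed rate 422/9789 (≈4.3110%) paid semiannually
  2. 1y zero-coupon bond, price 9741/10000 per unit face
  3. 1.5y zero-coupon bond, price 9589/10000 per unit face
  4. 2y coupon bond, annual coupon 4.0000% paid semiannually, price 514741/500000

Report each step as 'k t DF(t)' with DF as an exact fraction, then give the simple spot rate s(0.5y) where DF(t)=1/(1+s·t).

step 1 [0.5y] swap r/2=211/9789: DF=(1 − 211/9789·(0))/(1+211/9789) = 9789/10000 ≈ 0.978900
step 2 [1y] zero: DF = P = 9741/10000 ≈ 0.974100
step 3 [1.5y] zero: DF = P = 9589/10000 ≈ 0.958900
step 4 [2y] bond c/2=1/50: DF=(514741/500000 − 1/50·(0.978900+0.974100+0.958900))/(1+1/50) = 4761/5000 ≈ 0.952200

1 1/2 9789/10000
2 1 9741/10000
3 3/2 9589/10000
4 2 4761/5000
s(0.5y) = (1/(9789/10000) − 1)/(1/2) = 422/9789 ≈ 4.3110%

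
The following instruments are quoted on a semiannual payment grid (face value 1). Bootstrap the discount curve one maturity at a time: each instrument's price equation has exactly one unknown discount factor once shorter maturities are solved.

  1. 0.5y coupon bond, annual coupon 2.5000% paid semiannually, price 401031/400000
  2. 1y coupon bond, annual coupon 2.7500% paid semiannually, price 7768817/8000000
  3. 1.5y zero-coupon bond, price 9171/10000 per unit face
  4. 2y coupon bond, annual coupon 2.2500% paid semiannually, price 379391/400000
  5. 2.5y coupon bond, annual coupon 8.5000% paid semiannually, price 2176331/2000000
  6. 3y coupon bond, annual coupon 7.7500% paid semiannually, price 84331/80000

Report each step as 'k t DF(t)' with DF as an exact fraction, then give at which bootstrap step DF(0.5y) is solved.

1 1/2 4951/5000
2 1 1889/2000
3 3/2 9171/10000
4 2 4531/5000
5 5/2 4453/5000
6 3 4207/5000
DF(0.5y) is solved at step 1

step 1 [0.5y] bond c/2=1/80: DF=(401031/400000 − 1/80·(0))/(1+1/80) = 4951/5000 ≈ 0.990200
step 2 [1y] bond c/2=11/800: DF=(7768817/8000000 − 11/800·(0.990200))/(1+11/800) = 1889/2000 ≈ 0.944500
step 3 [1.5y] zero: DF = P = 9171/10000 ≈ 0.917100
step 4 [2y] bond c/2=9/800: DF=(379391/400000 − 9/800·(0.990200+0.944500+0.917100))/(1+9/800) = 4531/5000 ≈ 0.906200
step 5 [2.5y] bond c/2=17/400: DF=(2176331/2000000 − 17/400·(0.990200+0.944500+0.917100+0.906200))/(1+17/400) = 4453/5000 ≈ 0.890600
step 6 [3y] bond c/2=31/800: DF=(84331/80000 − 31/800·(0.990200+0.944500+0.917100+0.906200+0.890600))/(1+31/800) = 4207/5000 ≈ 0.841400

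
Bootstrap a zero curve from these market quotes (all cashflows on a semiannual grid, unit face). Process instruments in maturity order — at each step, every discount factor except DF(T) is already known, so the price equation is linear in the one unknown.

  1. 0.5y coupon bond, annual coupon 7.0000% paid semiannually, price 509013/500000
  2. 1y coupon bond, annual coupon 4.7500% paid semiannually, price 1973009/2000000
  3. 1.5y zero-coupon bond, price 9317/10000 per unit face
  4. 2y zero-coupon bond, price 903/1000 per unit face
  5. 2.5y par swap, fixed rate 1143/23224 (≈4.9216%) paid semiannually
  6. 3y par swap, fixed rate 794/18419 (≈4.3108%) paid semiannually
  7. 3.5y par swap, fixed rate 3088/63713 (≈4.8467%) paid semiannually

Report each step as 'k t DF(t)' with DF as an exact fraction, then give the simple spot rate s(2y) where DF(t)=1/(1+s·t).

1 1/2 2459/2500
2 1 588/625
3 3/2 9317/10000
4 2 903/1000
5 5/2 8857/10000
6 3 8809/10000
7 7/2 1057/1250
s(2y) = (1/(903/1000) − 1)/(2) = 97/1806 ≈ 5.3710%

step 1 [0.5y] bond c/2=7/200: DF=(509013/500000 − 7/200·(0))/(1+7/200) = 2459/2500 ≈ 0.983600
step 2 [1y] bond c/2=19/800: DF=(1973009/2000000 − 19/800·(0.983600))/(1+19/800) = 588/625 ≈ 0.940800
step 3 [1.5y] zero: DF = P = 9317/10000 ≈ 0.931700
step 4 [2y] zero: DF = P = 903/1000 ≈ 0.903000
step 5 [2.5y] swap r/2=1143/46448: DF=(1 − 1143/46448·(0.983600+0.940800+0.931700+0.903000))/(1+1143/46448) = 8857/10000 ≈ 0.885700
step 6 [3y] swap r/2=397/18419: DF=(1 − 397/18419·(0.983600+0.940800+0.931700+0.903000+0.885700))/(1+397/18419) = 8809/10000 ≈ 0.880900
step 7 [3.5y] swap r/2=1544/63713: DF=(1 − 1544/63713·(0.983600+0.940800+0.931700+0.903000+0.885700+0.880900))/(1+1544/63713) = 1057/1250 ≈ 0.845600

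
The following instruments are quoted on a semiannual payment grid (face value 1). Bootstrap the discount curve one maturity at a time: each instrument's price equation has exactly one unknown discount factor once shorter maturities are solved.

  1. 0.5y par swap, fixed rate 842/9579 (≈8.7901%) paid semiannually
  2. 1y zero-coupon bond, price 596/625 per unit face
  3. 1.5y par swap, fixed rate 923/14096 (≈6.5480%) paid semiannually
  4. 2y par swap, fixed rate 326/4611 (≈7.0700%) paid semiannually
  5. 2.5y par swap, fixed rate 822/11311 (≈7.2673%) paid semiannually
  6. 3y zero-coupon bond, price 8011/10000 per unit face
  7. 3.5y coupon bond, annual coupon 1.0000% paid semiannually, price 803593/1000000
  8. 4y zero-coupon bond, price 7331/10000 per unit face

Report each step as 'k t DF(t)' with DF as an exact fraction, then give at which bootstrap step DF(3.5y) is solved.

step 1 [0.5y] swap r/2=421/9579: DF=(1 − 421/9579·(0))/(1+421/9579) = 9579/10000 ≈ 0.957900
step 2 [1y] zero: DF = P = 596/625 ≈ 0.953600
step 3 [1.5y] swap r/2=923/28192: DF=(1 − 923/28192·(0.957900+0.953600))/(1+923/28192) = 9077/10000 ≈ 0.907700
step 4 [2y] swap r/2=163/4611: DF=(1 − 163/4611·(0.957900+0.953600+0.907700))/(1+163/4611) = 1087/1250 ≈ 0.869600
step 5 [2.5y] swap r/2=411/11311: DF=(1 − 411/11311·(0.957900+0.953600+0.907700+0.869600))/(1+411/11311) = 2089/2500 ≈ 0.835600
step 6 [3y] zero: DF = P = 8011/10000 ≈ 0.801100
step 7 [3.5y] bond c/2=1/200: DF=(803593/1000000 − 1/200·(0.957900+0.953600+0.907700+0.869600+0.835600+0.801100))/(1+1/200) = 7731/10000 ≈ 0.773100
step 8 [4y] zero: DF = P = 7331/10000 ≈ 0.733100

1 1/2 9579/10000
2 1 596/625
3 3/2 9077/10000
4 2 1087/1250
5 5/2 2089/2500
6 3 8011/10000
7 7/2 7731/10000
8 4 7331/10000
DF(3.5y) is solved at step 7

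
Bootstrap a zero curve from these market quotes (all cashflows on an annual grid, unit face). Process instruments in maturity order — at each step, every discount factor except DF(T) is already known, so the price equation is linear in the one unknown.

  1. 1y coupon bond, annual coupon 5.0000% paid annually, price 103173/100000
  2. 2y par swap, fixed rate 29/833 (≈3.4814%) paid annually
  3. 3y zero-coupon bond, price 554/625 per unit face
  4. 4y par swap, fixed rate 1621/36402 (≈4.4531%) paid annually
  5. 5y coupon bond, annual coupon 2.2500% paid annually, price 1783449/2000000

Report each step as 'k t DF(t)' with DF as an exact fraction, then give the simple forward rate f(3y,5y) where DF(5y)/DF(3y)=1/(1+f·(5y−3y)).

step 1 [1y] bond c/1=1/20: DF=(103173/100000 − 1/20·(0))/(1+1/20) = 4913/5000 ≈ 0.982600
step 2 [2y] swap r/1=29/833: DF=(1 − 29/833·(0.982600))/(1+29/833) = 9333/10000 ≈ 0.933300
step 3 [3y] zero: DF = P = 554/625 ≈ 0.886400
step 4 [4y] swap r/1=1621/36402: DF=(1 − 1621/36402·(0.982600+0.933300+0.886400))/(1+1621/36402) = 8379/10000 ≈ 0.837900
step 5 [5y] bond c/1=9/400: DF=(1783449/2000000 − 9/400·(0.982600+0.933300+0.886400+0.837900))/(1+9/400) = 99/125 ≈ 0.792000

1 1 4913/5000
2 2 9333/10000
3 3 554/625
4 4 8379/10000
5 5 99/125
f(3y,5y) = ((554/625)/(99/125) − 1)/(2) = 59/990 ≈ 5.9596%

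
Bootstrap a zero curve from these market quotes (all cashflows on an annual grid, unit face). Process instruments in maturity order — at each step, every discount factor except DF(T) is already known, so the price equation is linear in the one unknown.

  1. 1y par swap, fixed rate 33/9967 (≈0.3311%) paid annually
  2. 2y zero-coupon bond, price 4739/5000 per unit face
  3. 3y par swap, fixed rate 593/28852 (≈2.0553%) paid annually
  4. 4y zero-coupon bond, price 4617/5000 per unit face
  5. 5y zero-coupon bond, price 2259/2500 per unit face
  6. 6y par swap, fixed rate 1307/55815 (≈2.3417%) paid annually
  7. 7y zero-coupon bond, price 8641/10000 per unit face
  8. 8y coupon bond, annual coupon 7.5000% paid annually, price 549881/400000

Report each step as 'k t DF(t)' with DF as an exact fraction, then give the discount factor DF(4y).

1 1 9967/10000
2 2 4739/5000
3 3 9407/10000
4 4 4617/5000
5 5 2259/2500
6 6 8693/10000
7 7 8641/10000
8 8 8291/10000
DF(4y) = 4617/5000 ≈ 0.923400

step 1 [1y] swap r/1=33/9967: DF=(1 − 33/9967·(0))/(1+33/9967) = 9967/10000 ≈ 0.996700
step 2 [2y] zero: DF = P = 4739/5000 ≈ 0.947800
step 3 [3y] swap r/1=593/28852: DF=(1 − 593/28852·(0.996700+0.947800))/(1+593/28852) = 9407/10000 ≈ 0.940700
step 4 [4y] zero: DF = P = 4617/5000 ≈ 0.923400
step 5 [5y] zero: DF = P = 2259/2500 ≈ 0.903600
step 6 [6y] swap r/1=1307/55815: DF=(1 − 1307/55815·(0.996700+0.947800+0.940700+0.923400+0.903600))/(1+1307/55815) = 8693/10000 ≈ 0.869300
step 7 [7y] zero: DF = P = 8641/10000 ≈ 0.864100
step 8 [8y] bond c/1=3/40: DF=(549881/400000 − 3/40·(0.996700+0.947800+0.940700+0.923400+0.903600+0.869300+0.864100))/(1+3/40) = 8291/10000 ≈ 0.829100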